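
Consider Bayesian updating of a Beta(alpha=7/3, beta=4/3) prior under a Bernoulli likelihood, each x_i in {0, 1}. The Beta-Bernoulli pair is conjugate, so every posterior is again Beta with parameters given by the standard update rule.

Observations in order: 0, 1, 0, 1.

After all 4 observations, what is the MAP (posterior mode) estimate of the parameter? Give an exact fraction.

obs 1: x=0 → posterior Beta(7/3, 7/3)
obs 2: x=1 → posterior Beta(10/3, 7/3)
obs 3: x=0 → posterior Beta(10/3, 10/3)
obs 4: x=1 → posterior Beta(13/3, 10/3)

10/17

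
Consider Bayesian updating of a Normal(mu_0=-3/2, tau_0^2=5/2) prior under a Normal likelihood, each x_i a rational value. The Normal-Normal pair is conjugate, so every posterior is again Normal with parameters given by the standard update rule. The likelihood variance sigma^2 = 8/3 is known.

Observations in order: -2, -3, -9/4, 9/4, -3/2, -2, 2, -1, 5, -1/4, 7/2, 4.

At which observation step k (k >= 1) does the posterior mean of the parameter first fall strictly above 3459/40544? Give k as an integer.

k = 12

obs 1: x=-2 → posterior Normal(-54/31, 40/31)
obs 2: x=-3 → posterior Normal(-99/46, 20/23)
obs 3: x=-9/4 → posterior Normal(-531/244, 40/61)
obs 4: x=9/4 → posterior Normal(-99/76, 10/19)
obs 5: x=-3/2 → posterior Normal(-243/182, 40/91)
obs 6: x=-2 → posterior Normal(-303/212, 20/53)
obs 7: x=2 → posterior Normal(-243/242, 40/121)
obs 8: x=-1 → posterior Normal(-273/272, 5/17)
obs 9: x=5 → posterior Normal(-123/302, 40/151)
obs 10: x=-1/4 → posterior Normal(-261/664, 20/83)
obs 11: x=7/2 → posterior Normal(-51/724, 40/181)
obs 12: x=4 → posterior Normal(27/112, 10/49)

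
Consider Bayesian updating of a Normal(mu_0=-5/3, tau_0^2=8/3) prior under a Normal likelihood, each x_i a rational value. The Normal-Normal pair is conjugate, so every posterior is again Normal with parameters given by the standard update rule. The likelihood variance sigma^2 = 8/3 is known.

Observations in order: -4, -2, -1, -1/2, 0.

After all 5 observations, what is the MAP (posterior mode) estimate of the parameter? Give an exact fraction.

obs 1: x=-4 → posterior Normal(-17/6, 4/3)
obs 2: x=-2 → posterior Normal(-23/9, 8/9)
obs 3: x=-1 → posterior Normal(-13/6, 2/3)
obs 4: x=-1/2 → posterior Normal(-11/6, 8/15)
obs 5: x=0 → posterior Normal(-55/36, 4/9)

-55/36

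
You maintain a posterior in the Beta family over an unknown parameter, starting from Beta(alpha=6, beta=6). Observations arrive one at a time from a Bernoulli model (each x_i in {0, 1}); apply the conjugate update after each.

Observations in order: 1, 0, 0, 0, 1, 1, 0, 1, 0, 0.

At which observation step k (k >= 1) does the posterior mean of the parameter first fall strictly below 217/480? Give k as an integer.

k = 4

obs 1: x=1 → posterior Beta(7, 6)
obs 2: x=0 → posterior Beta(7, 7)
obs 3: x=0 → posterior Beta(7, 8)
obs 4: x=0 → posterior Beta(7, 9)
obs 5: x=1 → posterior Beta(8, 9)
obs 6: x=1 → posterior Beta(9, 9)
obs 7: x=0 → posterior Beta(9, 10)
obs 8: x=1 → posterior Beta(10, 10)
obs 9: x=0 → posterior Beta(10, 11)
obs 10: x=0 → posterior Beta(10, 12)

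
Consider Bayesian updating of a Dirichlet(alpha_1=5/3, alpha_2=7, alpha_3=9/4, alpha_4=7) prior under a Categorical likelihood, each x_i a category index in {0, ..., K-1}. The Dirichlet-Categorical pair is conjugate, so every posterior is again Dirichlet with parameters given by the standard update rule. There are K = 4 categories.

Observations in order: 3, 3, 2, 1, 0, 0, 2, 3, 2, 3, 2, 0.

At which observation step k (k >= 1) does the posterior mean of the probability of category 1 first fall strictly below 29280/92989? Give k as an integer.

obs 1: x=3 → posterior Dirichlet(5/3, 7, 9/4, 8)
obs 2: x=3 → posterior Dirichlet(5/3, 7, 9/4, 9)
obs 3: x=2 → posterior Dirichlet(5/3, 7, 13/4, 9)
obs 4: x=1 → posterior Dirichlet(5/3, 8, 13/4, 9)
obs 5: x=0 → posterior Dirichlet(8/3, 8, 13/4, 9)
obs 6: x=0 → posterior Dirichlet(11/3, 8, 13/4, 9)
obs 7: x=2 → posterior Dirichlet(11/3, 8, 17/4, 9)
obs 8: x=3 → posterior Dirichlet(11/3, 8, 17/4, 10)
obs 9: x=2 → posterior Dirichlet(11/3, 8, 21/4, 10)
obs 10: x=3 → posterior Dirichlet(11/3, 8, 21/4, 11)
obs 11: x=2 → posterior Dirichlet(11/3, 8, 25/4, 11)
obs 12: x=0 → posterior Dirichlet(14/3, 8, 25/4, 11)

k = 8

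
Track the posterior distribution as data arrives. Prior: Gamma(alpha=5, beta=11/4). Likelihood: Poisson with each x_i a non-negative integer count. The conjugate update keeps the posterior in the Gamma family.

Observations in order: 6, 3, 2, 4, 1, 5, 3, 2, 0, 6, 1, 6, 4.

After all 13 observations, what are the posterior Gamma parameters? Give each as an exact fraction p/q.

obs 1: x=6 → posterior Gamma(11, 15/4)
obs 2: x=3 → posterior Gamma(14, 19/4)
obs 3: x=2 → posterior Gamma(16, 23/4)
obs 4: x=4 → posterior Gamma(20, 27/4)
obs 5: x=1 → posterior Gamma(21, 31/4)
obs 6: x=5 → posterior Gamma(26, 35/4)
obs 7: x=3 → posterior Gamma(29, 39/4)
obs 8: x=2 → posterior Gamma(31, 43/4)
obs 9: x=0 → posterior Gamma(31, 47/4)
obs 10: x=6 → posterior Gamma(37, 51/4)
obs 11: x=1 → posterior Gamma(38, 55/4)
obs 12: x=6 → posterior Gamma(44, 59/4)
obs 13: x=4 → posterior Gamma(48, 63/4)

alpha=48, beta=63/4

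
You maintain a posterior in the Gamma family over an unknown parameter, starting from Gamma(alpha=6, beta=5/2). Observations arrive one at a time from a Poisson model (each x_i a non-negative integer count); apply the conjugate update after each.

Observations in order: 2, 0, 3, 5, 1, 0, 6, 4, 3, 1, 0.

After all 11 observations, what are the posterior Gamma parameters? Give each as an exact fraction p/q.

obs 1: x=2 → posterior Gamma(8, 7/2)
obs 2: x=0 → posterior Gamma(8, 9/2)
obs 3: x=3 → posterior Gamma(11, 11/2)
obs 4: x=5 → posterior Gamma(16, 13/2)
obs 5: x=1 → posterior Gamma(17, 15/2)
obs 6: x=0 → posterior Gamma(17, 17/2)
obs 7: x=6 → posterior Gamma(23, 19/2)
obs 8: x=4 → posterior Gamma(27, 21/2)
obs 9: x=3 → posterior Gamma(30, 23/2)
obs 10: x=1 → posterior Gamma(31, 25/2)
obs 11: x=0 → posterior Gamma(31, 27/2)

alpha=31, beta=27/2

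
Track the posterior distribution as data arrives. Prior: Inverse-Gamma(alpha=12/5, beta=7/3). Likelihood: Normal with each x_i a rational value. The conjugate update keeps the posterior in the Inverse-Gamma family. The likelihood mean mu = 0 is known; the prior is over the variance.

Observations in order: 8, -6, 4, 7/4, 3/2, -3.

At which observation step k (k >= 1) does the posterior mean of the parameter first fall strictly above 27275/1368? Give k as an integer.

k = 2

obs 1: x=8 → posterior Inverse-Gamma(29/10, 103/3)
obs 2: x=-6 → posterior Inverse-Gamma(17/5, 157/3)
obs 3: x=4 → posterior Inverse-Gamma(39/10, 181/3)
obs 4: x=7/4 → posterior Inverse-Gamma(22/5, 5939/96)
obs 5: x=3/2 → posterior Inverse-Gamma(49/10, 6047/96)
obs 6: x=-3 → posterior Inverse-Gamma(27/5, 6479/96)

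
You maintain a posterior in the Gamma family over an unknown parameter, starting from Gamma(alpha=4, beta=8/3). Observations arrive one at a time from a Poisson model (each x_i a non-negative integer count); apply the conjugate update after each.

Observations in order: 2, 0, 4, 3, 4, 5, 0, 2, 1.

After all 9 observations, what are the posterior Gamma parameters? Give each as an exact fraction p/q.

alpha=25, beta=35/3

obs 1: x=2 → posterior Gamma(6, 11/3)
obs 2: x=0 → posterior Gamma(6, 14/3)
obs 3: x=4 → posterior Gamma(10, 17/3)
obs 4: x=3 → posterior Gamma(13, 20/3)
obs 5: x=4 → posterior Gamma(17, 23/3)
obs 6: x=5 → posterior Gamma(22, 26/3)
obs 7: x=0 → posterior Gamma(22, 29/3)
obs 8: x=2 → posterior Gamma(24, 32/3)
obs 9: x=1 → posterior Gamma(25, 35/3)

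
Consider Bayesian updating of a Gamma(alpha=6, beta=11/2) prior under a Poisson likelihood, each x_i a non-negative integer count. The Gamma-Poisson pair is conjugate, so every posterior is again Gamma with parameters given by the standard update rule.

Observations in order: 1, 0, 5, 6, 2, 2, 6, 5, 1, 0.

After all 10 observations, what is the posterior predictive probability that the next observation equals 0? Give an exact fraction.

obs 1: x=1 → posterior Gamma(7, 13/2)
obs 2: x=0 → posterior Gamma(7, 15/2)
obs 3: x=5 → posterior Gamma(12, 17/2)
obs 4: x=6 → posterior Gamma(18, 19/2)
obs 5: x=2 → posterior Gamma(20, 21/2)
obs 6: x=2 → posterior Gamma(22, 23/2)
obs 7: x=6 → posterior Gamma(28, 25/2)
obs 8: x=5 → posterior Gamma(33, 27/2)
obs 9: x=1 → posterior Gamma(34, 29/2)
obs 10: x=0 → posterior Gamma(34, 31/2)

508507766528375922442969666478706045897328683433921/4260631322896113918707328987843929672798127051556929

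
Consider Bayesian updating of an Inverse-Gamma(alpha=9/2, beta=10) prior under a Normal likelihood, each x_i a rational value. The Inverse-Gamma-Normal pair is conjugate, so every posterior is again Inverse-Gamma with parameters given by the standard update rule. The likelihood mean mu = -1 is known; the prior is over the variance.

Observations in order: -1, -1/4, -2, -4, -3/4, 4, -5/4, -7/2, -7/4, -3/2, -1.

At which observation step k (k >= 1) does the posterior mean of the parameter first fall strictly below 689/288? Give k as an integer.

obs 1: x=-1 → posterior Inverse-Gamma(5, 10)
obs 2: x=-1/4 → posterior Inverse-Gamma(11/2, 329/32)
obs 3: x=-2 → posterior Inverse-Gamma(6, 345/32)
obs 4: x=-4 → posterior Inverse-Gamma(13/2, 489/32)
obs 5: x=-3/4 → posterior Inverse-Gamma(7, 245/16)
obs 6: x=4 → posterior Inverse-Gamma(15/2, 445/16)
obs 7: x=-5/4 → posterior Inverse-Gamma(8, 891/32)
obs 8: x=-7/2 → posterior Inverse-Gamma(17/2, 991/32)
obs 9: x=-7/4 → posterior Inverse-Gamma(9, 125/4)
obs 10: x=-3/2 → posterior Inverse-Gamma(19/2, 251/8)
obs 11: x=-1 → posterior Inverse-Gamma(10, 251/8)

k = 2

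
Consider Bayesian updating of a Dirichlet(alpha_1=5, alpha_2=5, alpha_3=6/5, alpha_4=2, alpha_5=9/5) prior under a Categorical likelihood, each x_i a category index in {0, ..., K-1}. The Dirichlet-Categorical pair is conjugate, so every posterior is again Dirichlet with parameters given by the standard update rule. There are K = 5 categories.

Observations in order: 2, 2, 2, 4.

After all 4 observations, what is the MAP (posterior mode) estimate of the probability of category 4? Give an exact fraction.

9/70

obs 1: x=2 → posterior Dirichlet(5, 5, 11/5, 2, 9/5)
obs 2: x=2 → posterior Dirichlet(5, 5, 16/5, 2, 9/5)
obs 3: x=2 → posterior Dirichlet(5, 5, 21/5, 2, 9/5)
obs 4: x=4 → posterior Dirichlet(5, 5, 21/5, 2, 14/5)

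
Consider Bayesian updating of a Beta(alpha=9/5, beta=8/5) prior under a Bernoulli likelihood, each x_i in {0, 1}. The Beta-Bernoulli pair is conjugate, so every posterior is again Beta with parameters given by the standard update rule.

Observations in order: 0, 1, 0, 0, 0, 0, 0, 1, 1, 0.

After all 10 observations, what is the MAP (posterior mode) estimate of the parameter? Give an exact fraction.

1/3

obs 1: x=0 → posterior Beta(9/5, 13/5)
obs 2: x=1 → posterior Beta(14/5, 13/5)
obs 3: x=0 → posterior Beta(14/5, 18/5)
obs 4: x=0 → posterior Beta(14/5, 23/5)
obs 5: x=0 → posterior Beta(14/5, 28/5)
obs 6: x=0 → posterior Beta(14/5, 33/5)
obs 7: x=0 → posterior Beta(14/5, 38/5)
obs 8: x=1 → posterior Beta(19/5, 38/5)
obs 9: x=1 → posterior Beta(24/5, 38/5)
obs 10: x=0 → posterior Beta(24/5, 43/5)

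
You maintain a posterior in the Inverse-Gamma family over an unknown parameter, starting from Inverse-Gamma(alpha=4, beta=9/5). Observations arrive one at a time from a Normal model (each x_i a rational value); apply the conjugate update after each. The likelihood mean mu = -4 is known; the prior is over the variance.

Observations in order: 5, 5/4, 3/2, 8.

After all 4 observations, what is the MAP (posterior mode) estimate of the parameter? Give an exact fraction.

22913/1120

obs 1: x=5 → posterior Inverse-Gamma(9/2, 423/10)
obs 2: x=5/4 → posterior Inverse-Gamma(5, 8973/160)
obs 3: x=3/2 → posterior Inverse-Gamma(11/2, 11393/160)
obs 4: x=8 → posterior Inverse-Gamma(6, 22913/160)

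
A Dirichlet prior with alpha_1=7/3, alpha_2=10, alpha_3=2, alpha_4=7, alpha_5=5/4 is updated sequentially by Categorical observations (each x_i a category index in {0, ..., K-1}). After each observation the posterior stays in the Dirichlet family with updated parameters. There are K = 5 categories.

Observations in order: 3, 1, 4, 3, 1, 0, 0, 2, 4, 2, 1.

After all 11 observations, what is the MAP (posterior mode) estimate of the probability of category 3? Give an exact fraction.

96/343

obs 1: x=3 → posterior Dirichlet(7/3, 10, 2, 8, 5/4)
obs 2: x=1 → posterior Dirichlet(7/3, 11, 2, 8, 5/4)
obs 3: x=4 → posterior Dirichlet(7/3, 11, 2, 8, 9/4)
obs 4: x=3 → posterior Dirichlet(7/3, 11, 2, 9, 9/4)
obs 5: x=1 → posterior Dirichlet(7/3, 12, 2, 9, 9/4)
obs 6: x=0 → posterior Dirichlet(10/3, 12, 2, 9, 9/4)
obs 7: x=0 → posterior Dirichlet(13/3, 12, 2, 9, 9/4)
obs 8: x=2 → posterior Dirichlet(13/3, 12, 3, 9, 9/4)
obs 9: x=4 → posterior Dirichlet(13/3, 12, 3, 9, 13/4)
obs 10: x=2 → posterior Dirichlet(13/3, 12, 4, 9, 13/4)
obs 11: x=1 → posterior Dirichlet(13/3, 13, 4, 9, 13/4)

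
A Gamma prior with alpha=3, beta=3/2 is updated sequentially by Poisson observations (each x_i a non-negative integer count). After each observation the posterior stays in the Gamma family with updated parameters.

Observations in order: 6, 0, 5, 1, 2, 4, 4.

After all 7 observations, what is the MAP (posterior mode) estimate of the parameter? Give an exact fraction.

48/17

obs 1: x=6 → posterior Gamma(9, 5/2)
obs 2: x=0 → posterior Gamma(9, 7/2)
obs 3: x=5 → posterior Gamma(14, 9/2)
obs 4: x=1 → posterior Gamma(15, 11/2)
obs 5: x=2 → posterior Gamma(17, 13/2)
obs 6: x=4 → posterior Gamma(21, 15/2)
obs 7: x=4 → posterior Gamma(25, 17/2)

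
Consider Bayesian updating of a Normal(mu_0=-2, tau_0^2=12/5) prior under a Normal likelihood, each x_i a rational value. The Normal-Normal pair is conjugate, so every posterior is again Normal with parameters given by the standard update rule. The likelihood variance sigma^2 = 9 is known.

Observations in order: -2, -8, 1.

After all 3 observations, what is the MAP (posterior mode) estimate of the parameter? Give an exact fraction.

obs 1: x=-2 → posterior Normal(-2, 36/19)
obs 2: x=-8 → posterior Normal(-70/23, 36/23)
obs 3: x=1 → posterior Normal(-22/9, 4/3)

-22/9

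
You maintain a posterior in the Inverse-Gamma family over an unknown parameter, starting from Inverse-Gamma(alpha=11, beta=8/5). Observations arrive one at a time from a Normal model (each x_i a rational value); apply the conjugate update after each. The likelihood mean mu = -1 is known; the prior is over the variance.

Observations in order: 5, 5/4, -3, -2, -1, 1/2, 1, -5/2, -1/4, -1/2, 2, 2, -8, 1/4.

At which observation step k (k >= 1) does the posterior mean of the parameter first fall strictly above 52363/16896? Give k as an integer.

k = 13

obs 1: x=5 → posterior Inverse-Gamma(23/2, 98/5)
obs 2: x=5/4 → posterior Inverse-Gamma(12, 3541/160)
obs 3: x=-3 → posterior Inverse-Gamma(25/2, 3861/160)
obs 4: x=-2 → posterior Inverse-Gamma(13, 3941/160)
obs 5: x=-1 → posterior Inverse-Gamma(27/2, 3941/160)
obs 6: x=1/2 → posterior Inverse-Gamma(14, 4121/160)
obs 7: x=1 → posterior Inverse-Gamma(29/2, 4441/160)
obs 8: x=-5/2 → posterior Inverse-Gamma(15, 4621/160)
obs 9: x=-1/4 → posterior Inverse-Gamma(31/2, 2333/80)
obs 10: x=-1/2 → posterior Inverse-Gamma(16, 2343/80)
obs 11: x=2 → posterior Inverse-Gamma(33/2, 2703/80)
obs 12: x=2 → posterior Inverse-Gamma(17, 3063/80)
obs 13: x=-8 → posterior Inverse-Gamma(35/2, 5023/80)
obs 14: x=1/4 → posterior Inverse-Gamma(18, 10171/160)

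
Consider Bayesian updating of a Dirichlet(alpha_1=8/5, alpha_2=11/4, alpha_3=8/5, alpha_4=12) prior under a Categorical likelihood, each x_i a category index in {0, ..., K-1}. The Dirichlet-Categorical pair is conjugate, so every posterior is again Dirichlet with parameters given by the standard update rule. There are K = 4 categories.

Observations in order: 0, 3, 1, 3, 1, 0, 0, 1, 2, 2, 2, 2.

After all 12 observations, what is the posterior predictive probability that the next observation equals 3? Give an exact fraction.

280/599

obs 1: x=0 → posterior Dirichlet(13/5, 11/4, 8/5, 12)
obs 2: x=3 → posterior Dirichlet(13/5, 11/4, 8/5, 13)
obs 3: x=1 → posterior Dirichlet(13/5, 15/4, 8/5, 13)
obs 4: x=3 → posterior Dirichlet(13/5, 15/4, 8/5, 14)
obs 5: x=1 → posterior Dirichlet(13/5, 19/4, 8/5, 14)
obs 6: x=0 → posterior Dirichlet(18/5, 19/4, 8/5, 14)
obs 7: x=0 → posterior Dirichlet(23/5, 19/4, 8/5, 14)
obs 8: x=1 → posterior Dirichlet(23/5, 23/4, 8/5, 14)
obs 9: x=2 → posterior Dirichlet(23/5, 23/4, 13/5, 14)
obs 10: x=2 → posterior Dirichlet(23/5, 23/4, 18/5, 14)
obs 11: x=2 → posterior Dirichlet(23/5, 23/4, 23/5, 14)
obs 12: x=2 → posterior Dirichlet(23/5, 23/4, 28/5, 14)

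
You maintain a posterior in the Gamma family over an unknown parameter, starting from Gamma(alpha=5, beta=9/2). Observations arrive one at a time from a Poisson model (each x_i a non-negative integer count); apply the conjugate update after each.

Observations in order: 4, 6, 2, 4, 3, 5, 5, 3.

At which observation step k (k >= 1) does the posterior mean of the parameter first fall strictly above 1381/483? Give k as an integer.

obs 1: x=4 → posterior Gamma(9, 11/2)
obs 2: x=6 → posterior Gamma(15, 13/2)
obs 3: x=2 → posterior Gamma(17, 15/2)
obs 4: x=4 → posterior Gamma(21, 17/2)
obs 5: x=3 → posterior Gamma(24, 19/2)
obs 6: x=5 → posterior Gamma(29, 21/2)
obs 7: x=5 → posterior Gamma(34, 23/2)
obs 8: x=3 → posterior Gamma(37, 25/2)

k = 7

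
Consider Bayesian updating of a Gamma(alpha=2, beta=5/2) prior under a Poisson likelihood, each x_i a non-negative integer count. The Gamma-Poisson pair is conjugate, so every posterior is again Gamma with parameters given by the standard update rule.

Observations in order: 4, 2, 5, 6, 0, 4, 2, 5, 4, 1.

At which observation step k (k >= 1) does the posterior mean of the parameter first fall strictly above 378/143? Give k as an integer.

k = 4

obs 1: x=4 → posterior Gamma(6, 7/2)
obs 2: x=2 → posterior Gamma(8, 9/2)
obs 3: x=5 → posterior Gamma(13, 11/2)
obs 4: x=6 → posterior Gamma(19, 13/2)
obs 5: x=0 → posterior Gamma(19, 15/2)
obs 6: x=4 → posterior Gamma(23, 17/2)
obs 7: x=2 → posterior Gamma(25, 19/2)
obs 8: x=5 → posterior Gamma(30, 21/2)
obs 9: x=4 → posterior Gamma(34, 23/2)
obs 10: x=1 → posterior Gamma(35, 25/2)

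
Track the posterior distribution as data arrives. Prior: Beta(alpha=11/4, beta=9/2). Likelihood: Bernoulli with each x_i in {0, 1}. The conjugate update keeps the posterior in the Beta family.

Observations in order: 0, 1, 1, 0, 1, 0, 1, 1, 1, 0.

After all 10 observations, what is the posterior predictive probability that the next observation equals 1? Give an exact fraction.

obs 1: x=0 → posterior Beta(11/4, 11/2)
obs 2: x=1 → posterior Beta(15/4, 11/2)
obs 3: x=1 → posterior Beta(19/4, 11/2)
obs 4: x=0 → posterior Beta(19/4, 13/2)
obs 5: x=1 → posterior Beta(23/4, 13/2)
obs 6: x=0 → posterior Beta(23/4, 15/2)
obs 7: x=1 → posterior Beta(27/4, 15/2)
obs 8: x=1 → posterior Beta(31/4, 15/2)
obs 9: x=1 → posterior Beta(35/4, 15/2)
obs 10: x=0 → posterior Beta(35/4, 17/2)

35/69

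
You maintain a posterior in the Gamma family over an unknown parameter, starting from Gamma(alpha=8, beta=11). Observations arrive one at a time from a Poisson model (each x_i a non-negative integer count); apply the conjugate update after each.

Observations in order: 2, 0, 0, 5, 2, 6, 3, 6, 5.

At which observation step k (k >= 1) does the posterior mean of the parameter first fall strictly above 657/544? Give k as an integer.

obs 1: x=2 → posterior Gamma(10, 12)
obs 2: x=0 → posterior Gamma(10, 13)
obs 3: x=0 → posterior Gamma(10, 14)
obs 4: x=5 → posterior Gamma(15, 15)
obs 5: x=2 → posterior Gamma(17, 16)
obs 6: x=6 → posterior Gamma(23, 17)
obs 7: x=3 → posterior Gamma(26, 18)
obs 8: x=6 → posterior Gamma(32, 19)
obs 9: x=5 → posterior Gamma(37, 20)

k = 6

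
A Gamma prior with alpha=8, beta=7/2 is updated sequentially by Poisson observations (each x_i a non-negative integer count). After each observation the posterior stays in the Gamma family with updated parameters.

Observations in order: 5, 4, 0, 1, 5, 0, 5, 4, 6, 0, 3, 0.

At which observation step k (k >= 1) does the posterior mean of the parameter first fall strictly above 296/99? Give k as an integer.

k = 2

obs 1: x=5 → posterior Gamma(13, 9/2)
obs 2: x=4 → posterior Gamma(17, 11/2)
obs 3: x=0 → posterior Gamma(17, 13/2)
obs 4: x=1 → posterior Gamma(18, 15/2)
obs 5: x=5 → posterior Gamma(23, 17/2)
obs 6: x=0 → posterior Gamma(23, 19/2)
obs 7: x=5 → posterior Gamma(28, 21/2)
obs 8: x=4 → posterior Gamma(32, 23/2)
obs 9: x=6 → posterior Gamma(38, 25/2)
obs 10: x=0 → posterior Gamma(38, 27/2)
obs 11: x=3 → posterior Gamma(41, 29/2)
obs 12: x=0 → posterior Gamma(41, 31/2)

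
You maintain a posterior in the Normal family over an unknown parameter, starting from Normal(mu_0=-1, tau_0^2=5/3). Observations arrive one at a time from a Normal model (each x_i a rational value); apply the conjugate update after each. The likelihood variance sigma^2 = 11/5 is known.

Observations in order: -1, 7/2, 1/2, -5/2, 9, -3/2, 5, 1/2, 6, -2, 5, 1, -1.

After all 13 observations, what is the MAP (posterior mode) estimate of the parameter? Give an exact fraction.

obs 1: x=-1 → posterior Normal(-1, 55/58)
obs 2: x=7/2 → posterior Normal(59/166, 55/83)
obs 3: x=1/2 → posterior Normal(7/18, 55/108)
obs 4: x=-5/2 → posterior Normal(-41/266, 55/133)
obs 5: x=9 → posterior Normal(409/316, 55/158)
obs 6: x=-3/2 → posterior Normal(167/183, 55/183)
obs 7: x=5 → posterior Normal(73/52, 55/208)
obs 8: x=1/2 → posterior Normal(609/466, 55/233)
obs 9: x=6 → posterior Normal(303/172, 55/258)
obs 10: x=-2 → posterior Normal(809/566, 55/283)
obs 11: x=5 → posterior Normal(1059/616, 5/28)
obs 12: x=1 → posterior Normal(1109/666, 55/333)
obs 13: x=-1 → posterior Normal(1059/716, 55/358)

1059/716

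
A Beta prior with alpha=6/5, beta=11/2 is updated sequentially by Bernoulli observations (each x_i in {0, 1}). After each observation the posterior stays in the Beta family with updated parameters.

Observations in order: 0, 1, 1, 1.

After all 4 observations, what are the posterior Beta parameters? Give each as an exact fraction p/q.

obs 1: x=0 → posterior Beta(6/5, 13/2)
obs 2: x=1 → posterior Beta(11/5, 13/2)
obs 3: x=1 → posterior Beta(16/5, 13/2)
obs 4: x=1 → posterior Beta(21/5, 13/2)

alpha=21/5, beta=13/2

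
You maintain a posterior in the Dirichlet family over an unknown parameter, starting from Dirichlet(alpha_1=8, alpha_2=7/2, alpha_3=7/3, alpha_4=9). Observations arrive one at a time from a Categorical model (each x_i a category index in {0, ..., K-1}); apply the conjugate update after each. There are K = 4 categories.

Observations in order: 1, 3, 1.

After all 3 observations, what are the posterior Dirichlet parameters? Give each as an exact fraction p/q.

alpha_1=8, alpha_2=11/2, alpha_3=7/3, alpha_4=10

obs 1: x=1 → posterior Dirichlet(8, 9/2, 7/3, 9)
obs 2: x=3 → posterior Dirichlet(8, 9/2, 7/3, 10)
obs 3: x=1 → posterior Dirichlet(8, 11/2, 7/3, 10)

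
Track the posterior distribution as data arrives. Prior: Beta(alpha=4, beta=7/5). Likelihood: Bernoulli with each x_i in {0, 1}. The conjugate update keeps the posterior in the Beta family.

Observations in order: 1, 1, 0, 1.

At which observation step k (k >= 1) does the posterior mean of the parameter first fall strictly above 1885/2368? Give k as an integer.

k = 2

obs 1: x=1 → posterior Beta(5, 7/5)
obs 2: x=1 → posterior Beta(6, 7/5)
obs 3: x=0 → posterior Beta(6, 12/5)
obs 4: x=1 → posterior Beta(7, 12/5)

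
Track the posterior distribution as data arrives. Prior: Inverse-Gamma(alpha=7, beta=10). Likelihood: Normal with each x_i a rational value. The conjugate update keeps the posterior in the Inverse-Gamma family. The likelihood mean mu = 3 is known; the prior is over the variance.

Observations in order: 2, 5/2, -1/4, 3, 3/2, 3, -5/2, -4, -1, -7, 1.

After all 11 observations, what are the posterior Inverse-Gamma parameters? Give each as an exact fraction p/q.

obs 1: x=2 → posterior Inverse-Gamma(15/2, 21/2)
obs 2: x=5/2 → posterior Inverse-Gamma(8, 85/8)
obs 3: x=-1/4 → posterior Inverse-Gamma(17/2, 509/32)
obs 4: x=3 → posterior Inverse-Gamma(9, 509/32)
obs 5: x=3/2 → posterior Inverse-Gamma(19/2, 545/32)
obs 6: x=3 → posterior Inverse-Gamma(10, 545/32)
obs 7: x=-5/2 → posterior Inverse-Gamma(21/2, 1029/32)
obs 8: x=-4 → posterior Inverse-Gamma(11, 1813/32)
obs 9: x=-1 → posterior Inverse-Gamma(23/2, 2069/32)
obs 10: x=-7 → posterior Inverse-Gamma(12, 3669/32)
obs 11: x=1 → posterior Inverse-Gamma(25/2, 3733/32)

alpha=25/2, beta=3733/32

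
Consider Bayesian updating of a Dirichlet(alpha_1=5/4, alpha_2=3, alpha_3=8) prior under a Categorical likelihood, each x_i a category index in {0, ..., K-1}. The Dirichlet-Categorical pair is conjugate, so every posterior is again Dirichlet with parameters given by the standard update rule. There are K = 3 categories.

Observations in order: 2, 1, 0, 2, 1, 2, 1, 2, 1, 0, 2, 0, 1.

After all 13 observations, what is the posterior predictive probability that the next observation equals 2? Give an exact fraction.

obs 1: x=2 → posterior Dirichlet(5/4, 3, 9)
obs 2: x=1 → posterior Dirichlet(5/4, 4, 9)
obs 3: x=0 → posterior Dirichlet(9/4, 4, 9)
obs 4: x=2 → posterior Dirichlet(9/4, 4, 10)
obs 5: x=1 → posterior Dirichlet(9/4, 5, 10)
obs 6: x=2 → posterior Dirichlet(9/4, 5, 11)
obs 7: x=1 → posterior Dirichlet(9/4, 6, 11)
obs 8: x=2 → posterior Dirichlet(9/4, 6, 12)
obs 9: x=1 → posterior Dirichlet(9/4, 7, 12)
obs 10: x=0 → posterior Dirichlet(13/4, 7, 12)
obs 11: x=2 → posterior Dirichlet(13/4, 7, 13)
obs 12: x=0 → posterior Dirichlet(17/4, 7, 13)
obs 13: x=1 → posterior Dirichlet(17/4, 8, 13)

52/101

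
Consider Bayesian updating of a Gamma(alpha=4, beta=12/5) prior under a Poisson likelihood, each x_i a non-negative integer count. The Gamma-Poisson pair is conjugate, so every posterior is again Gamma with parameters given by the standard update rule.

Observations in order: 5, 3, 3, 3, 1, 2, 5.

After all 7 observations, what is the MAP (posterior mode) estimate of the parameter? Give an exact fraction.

125/47

obs 1: x=5 → posterior Gamma(9, 17/5)
obs 2: x=3 → posterior Gamma(12, 22/5)
obs 3: x=3 → posterior Gamma(15, 27/5)
obs 4: x=3 → posterior Gamma(18, 32/5)
obs 5: x=1 → posterior Gamma(19, 37/5)
obs 6: x=2 → posterior Gamma(21, 42/5)
obs 7: x=5 → posterior Gamma(26, 47/5)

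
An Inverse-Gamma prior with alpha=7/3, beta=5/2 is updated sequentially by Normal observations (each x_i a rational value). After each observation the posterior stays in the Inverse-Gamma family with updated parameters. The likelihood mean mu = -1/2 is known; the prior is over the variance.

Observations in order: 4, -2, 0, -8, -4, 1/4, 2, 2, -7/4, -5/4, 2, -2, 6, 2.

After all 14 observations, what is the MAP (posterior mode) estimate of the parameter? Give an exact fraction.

obs 1: x=4 → posterior Inverse-Gamma(17/6, 101/8)
obs 2: x=-2 → posterior Inverse-Gamma(10/3, 55/4)
obs 3: x=0 → posterior Inverse-Gamma(23/6, 111/8)
obs 4: x=-8 → posterior Inverse-Gamma(13/3, 42)
obs 5: x=-4 → posterior Inverse-Gamma(29/6, 385/8)
obs 6: x=1/4 → posterior Inverse-Gamma(16/3, 1549/32)
obs 7: x=2 → posterior Inverse-Gamma(35/6, 1649/32)
obs 8: x=2 → posterior Inverse-Gamma(19/3, 1749/32)
obs 9: x=-7/4 → posterior Inverse-Gamma(41/6, 887/16)
obs 10: x=-5/4 → posterior Inverse-Gamma(22/3, 1783/32)
obs 11: x=2 → posterior Inverse-Gamma(47/6, 1883/32)
obs 12: x=-2 → posterior Inverse-Gamma(25/3, 1919/32)
obs 13: x=6 → posterior Inverse-Gamma(53/6, 2595/32)
obs 14: x=2 → posterior Inverse-Gamma(28/3, 2695/32)

8085/992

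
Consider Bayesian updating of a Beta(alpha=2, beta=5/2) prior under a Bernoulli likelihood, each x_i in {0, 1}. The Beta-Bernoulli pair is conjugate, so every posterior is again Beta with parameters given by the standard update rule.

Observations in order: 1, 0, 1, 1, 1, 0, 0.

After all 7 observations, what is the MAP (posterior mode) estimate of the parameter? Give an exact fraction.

obs 1: x=1 → posterior Beta(3, 5/2)
obs 2: x=0 → posterior Beta(3, 7/2)
obs 3: x=1 → posterior Beta(4, 7/2)
obs 4: x=1 → posterior Beta(5, 7/2)
obs 5: x=1 → posterior Beta(6, 7/2)
obs 6: x=0 → posterior Beta(6, 9/2)
obs 7: x=0 → posterior Beta(6, 11/2)

10/19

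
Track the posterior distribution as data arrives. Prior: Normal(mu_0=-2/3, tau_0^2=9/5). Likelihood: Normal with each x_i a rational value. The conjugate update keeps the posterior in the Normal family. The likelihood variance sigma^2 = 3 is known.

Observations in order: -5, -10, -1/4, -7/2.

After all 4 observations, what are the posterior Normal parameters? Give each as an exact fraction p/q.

obs 1: x=-5 → posterior Normal(-55/24, 9/8)
obs 2: x=-10 → posterior Normal(-145/33, 9/11)
obs 3: x=-1/4 → posterior Normal(-589/168, 9/14)
obs 4: x=-7/2 → posterior Normal(-715/204, 9/17)

mu_0=-715/204, tau_0^2=9/17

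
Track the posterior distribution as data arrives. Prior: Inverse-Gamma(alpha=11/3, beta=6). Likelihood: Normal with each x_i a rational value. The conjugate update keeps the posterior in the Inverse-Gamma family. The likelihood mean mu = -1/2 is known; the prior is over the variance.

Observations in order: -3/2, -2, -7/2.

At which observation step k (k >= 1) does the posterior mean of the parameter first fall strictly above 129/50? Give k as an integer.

k = 3

obs 1: x=-3/2 → posterior Inverse-Gamma(25/6, 13/2)
obs 2: x=-2 → posterior Inverse-Gamma(14/3, 61/8)
obs 3: x=-7/2 → posterior Inverse-Gamma(31/6, 97/8)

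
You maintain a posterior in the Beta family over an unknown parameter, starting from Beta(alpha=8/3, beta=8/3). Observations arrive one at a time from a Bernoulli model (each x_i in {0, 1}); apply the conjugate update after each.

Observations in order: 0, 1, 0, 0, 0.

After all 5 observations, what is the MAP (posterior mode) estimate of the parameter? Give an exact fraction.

obs 1: x=0 → posterior Beta(8/3, 11/3)
obs 2: x=1 → posterior Beta(11/3, 11/3)
obs 3: x=0 → posterior Beta(11/3, 14/3)
obs 4: x=0 → posterior Beta(11/3, 17/3)
obs 5: x=0 → posterior Beta(11/3, 20/3)

8/25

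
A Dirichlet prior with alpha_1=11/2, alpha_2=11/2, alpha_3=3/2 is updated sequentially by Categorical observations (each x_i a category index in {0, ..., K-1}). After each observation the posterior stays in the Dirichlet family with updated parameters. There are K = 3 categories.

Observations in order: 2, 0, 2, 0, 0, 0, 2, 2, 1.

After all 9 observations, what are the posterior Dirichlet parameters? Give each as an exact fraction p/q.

obs 1: x=2 → posterior Dirichlet(11/2, 11/2, 5/2)
obs 2: x=0 → posterior Dirichlet(13/2, 11/2, 5/2)
obs 3: x=2 → posterior Dirichlet(13/2, 11/2, 7/2)
obs 4: x=0 → posterior Dirichlet(15/2, 11/2, 7/2)
obs 5: x=0 → posterior Dirichlet(17/2, 11/2, 7/2)
obs 6: x=0 → posterior Dirichlet(19/2, 11/2, 7/2)
obs 7: x=2 → posterior Dirichlet(19/2, 11/2, 9/2)
obs 8: x=2 → posterior Dirichlet(19/2, 11/2, 11/2)
obs 9: x=1 → posterior Dirichlet(19/2, 13/2, 11/2)

alpha_1=19/2, alpha_2=13/2, alpha_3=11/2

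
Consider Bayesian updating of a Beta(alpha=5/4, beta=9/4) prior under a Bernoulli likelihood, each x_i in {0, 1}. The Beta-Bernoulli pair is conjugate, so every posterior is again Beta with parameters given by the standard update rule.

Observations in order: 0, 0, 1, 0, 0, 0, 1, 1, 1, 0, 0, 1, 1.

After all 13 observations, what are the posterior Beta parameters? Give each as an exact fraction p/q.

alpha=29/4, beta=37/4

obs 1: x=0 → posterior Beta(5/4, 13/4)
obs 2: x=0 → posterior Beta(5/4, 17/4)
obs 3: x=1 → posterior Beta(9/4, 17/4)
obs 4: x=0 → posterior Beta(9/4, 21/4)
obs 5: x=0 → posterior Beta(9/4, 25/4)
obs 6: x=0 → posterior Beta(9/4, 29/4)
obs 7: x=1 → posterior Beta(13/4, 29/4)
obs 8: x=1 → posterior Beta(17/4, 29/4)
obs 9: x=1 → posterior Beta(21/4, 29/4)
obs 10: x=0 → posterior Beta(21/4, 33/4)
obs 11: x=0 → posterior Beta(21/4, 37/4)
obs 12: x=1 → posterior Beta(25/4, 37/4)
obs 13: x=1 → posterior Beta(29/4, 37/4)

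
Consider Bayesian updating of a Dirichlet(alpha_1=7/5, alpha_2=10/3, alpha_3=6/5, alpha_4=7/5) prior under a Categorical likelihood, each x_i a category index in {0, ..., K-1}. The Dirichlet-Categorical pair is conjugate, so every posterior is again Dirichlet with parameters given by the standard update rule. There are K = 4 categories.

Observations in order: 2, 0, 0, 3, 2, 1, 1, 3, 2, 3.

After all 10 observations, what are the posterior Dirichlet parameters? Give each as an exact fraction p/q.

alpha_1=17/5, alpha_2=16/3, alpha_3=21/5, alpha_4=22/5

obs 1: x=2 → posterior Dirichlet(7/5, 10/3, 11/5, 7/5)
obs 2: x=0 → posterior Dirichlet(12/5, 10/3, 11/5, 7/5)
obs 3: x=0 → posterior Dirichlet(17/5, 10/3, 11/5, 7/5)
obs 4: x=3 → posterior Dirichlet(17/5, 10/3, 11/5, 12/5)
obs 5: x=2 → posterior Dirichlet(17/5, 10/3, 16/5, 12/5)
obs 6: x=1 → posterior Dirichlet(17/5, 13/3, 16/5, 12/5)
obs 7: x=1 → posterior Dirichlet(17/5, 16/3, 16/5, 12/5)
obs 8: x=3 → posterior Dirichlet(17/5, 16/3, 16/5, 17/5)
obs 9: x=2 → posterior Dirichlet(17/5, 16/3, 21/5, 17/5)
obs 10: x=3 → posterior Dirichlet(17/5, 16/3, 21/5, 22/5)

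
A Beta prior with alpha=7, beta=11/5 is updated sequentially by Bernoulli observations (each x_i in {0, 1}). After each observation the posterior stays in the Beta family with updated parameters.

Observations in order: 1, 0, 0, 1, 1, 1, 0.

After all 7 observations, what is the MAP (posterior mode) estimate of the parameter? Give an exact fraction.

obs 1: x=1 → posterior Beta(8, 11/5)
obs 2: x=0 → posterior Beta(8, 16/5)
obs 3: x=0 → posterior Beta(8, 21/5)
obs 4: x=1 → posterior Beta(9, 21/5)
obs 5: x=1 → posterior Beta(10, 21/5)
obs 6: x=1 → posterior Beta(11, 21/5)
obs 7: x=0 → posterior Beta(11, 26/5)

50/71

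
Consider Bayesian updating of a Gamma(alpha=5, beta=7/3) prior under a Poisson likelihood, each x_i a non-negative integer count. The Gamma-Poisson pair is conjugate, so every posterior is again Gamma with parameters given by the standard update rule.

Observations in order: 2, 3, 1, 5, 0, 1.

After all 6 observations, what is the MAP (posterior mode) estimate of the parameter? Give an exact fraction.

48/25

obs 1: x=2 → posterior Gamma(7, 10/3)
obs 2: x=3 → posterior Gamma(10, 13/3)
obs 3: x=1 → posterior Gamma(11, 16/3)
obs 4: x=5 → posterior Gamma(16, 19/3)
obs 5: x=0 → posterior Gamma(16, 22/3)
obs 6: x=1 → posterior Gamma(17, 25/3)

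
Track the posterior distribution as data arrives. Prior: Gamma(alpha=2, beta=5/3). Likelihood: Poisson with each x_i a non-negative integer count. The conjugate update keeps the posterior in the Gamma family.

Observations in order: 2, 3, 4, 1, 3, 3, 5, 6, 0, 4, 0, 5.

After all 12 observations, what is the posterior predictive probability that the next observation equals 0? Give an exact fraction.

obs 1: x=2 → posterior Gamma(4, 8/3)
obs 2: x=3 → posterior Gamma(7, 11/3)
obs 3: x=4 → posterior Gamma(11, 14/3)
obs 4: x=1 → posterior Gamma(12, 17/3)
obs 5: x=3 → posterior Gamma(15, 20/3)
obs 6: x=3 → posterior Gamma(18, 23/3)
obs 7: x=5 → posterior Gamma(23, 26/3)
obs 8: x=6 → posterior Gamma(29, 29/3)
obs 9: x=0 → posterior Gamma(29, 32/3)
obs 10: x=4 → posterior Gamma(33, 35/3)
obs 11: x=0 → posterior Gamma(33, 38/3)
obs 12: x=5 → posterior Gamma(38, 41/3)

19310190372059488381094285355165279899970826455821171984230321/282619228475749389311586801513947088493491403429257559844847616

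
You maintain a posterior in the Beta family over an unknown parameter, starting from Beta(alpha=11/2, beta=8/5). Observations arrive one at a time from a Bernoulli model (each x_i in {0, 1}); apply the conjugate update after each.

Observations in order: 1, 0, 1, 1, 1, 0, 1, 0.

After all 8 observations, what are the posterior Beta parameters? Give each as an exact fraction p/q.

alpha=21/2, beta=23/5

obs 1: x=1 → posterior Beta(13/2, 8/5)
obs 2: x=0 → posterior Beta(13/2, 13/5)
obs 3: x=1 → posterior Beta(15/2, 13/5)
obs 4: x=1 → posterior Beta(17/2, 13/5)
obs 5: x=1 → posterior Beta(19/2, 13/5)
obs 6: x=0 → posterior Beta(19/2, 18/5)
obs 7: x=1 → posterior Beta(21/2, 18/5)
obs 8: x=0 → posterior Beta(21/2, 23/5)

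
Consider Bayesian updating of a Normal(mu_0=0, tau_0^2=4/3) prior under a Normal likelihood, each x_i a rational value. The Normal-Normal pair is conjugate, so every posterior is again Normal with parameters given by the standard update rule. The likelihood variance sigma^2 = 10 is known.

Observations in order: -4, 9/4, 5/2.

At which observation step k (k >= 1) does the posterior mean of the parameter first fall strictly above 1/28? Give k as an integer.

k = 3

obs 1: x=-4 → posterior Normal(-8/17, 20/17)
obs 2: x=9/4 → posterior Normal(-7/38, 20/19)
obs 3: x=5/2 → posterior Normal(1/14, 20/21)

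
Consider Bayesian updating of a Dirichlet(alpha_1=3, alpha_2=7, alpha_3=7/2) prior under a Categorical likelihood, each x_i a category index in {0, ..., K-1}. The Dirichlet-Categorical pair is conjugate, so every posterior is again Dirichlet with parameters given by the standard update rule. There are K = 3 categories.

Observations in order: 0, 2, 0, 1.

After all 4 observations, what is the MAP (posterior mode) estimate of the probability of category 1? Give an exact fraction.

obs 1: x=0 → posterior Dirichlet(4, 7, 7/2)
obs 2: x=2 → posterior Dirichlet(4, 7, 9/2)
obs 3: x=0 → posterior Dirichlet(5, 7, 9/2)
obs 4: x=1 → posterior Dirichlet(5, 8, 9/2)

14/29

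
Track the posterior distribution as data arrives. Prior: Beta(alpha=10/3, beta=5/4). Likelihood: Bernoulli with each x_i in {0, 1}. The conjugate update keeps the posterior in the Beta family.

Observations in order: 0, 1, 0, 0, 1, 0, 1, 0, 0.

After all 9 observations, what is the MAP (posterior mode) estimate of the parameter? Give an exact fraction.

64/139

obs 1: x=0 → posterior Beta(10/3, 9/4)
obs 2: x=1 → posterior Beta(13/3, 9/4)
obs 3: x=0 → posterior Beta(13/3, 13/4)
obs 4: x=0 → posterior Beta(13/3, 17/4)
obs 5: x=1 → posterior Beta(16/3, 17/4)
obs 6: x=0 → posterior Beta(16/3, 21/4)
obs 7: x=1 → posterior Beta(19/3, 21/4)
obs 8: x=0 → posterior Beta(19/3, 25/4)
obs 9: x=0 → posterior Beta(19/3, 29/4)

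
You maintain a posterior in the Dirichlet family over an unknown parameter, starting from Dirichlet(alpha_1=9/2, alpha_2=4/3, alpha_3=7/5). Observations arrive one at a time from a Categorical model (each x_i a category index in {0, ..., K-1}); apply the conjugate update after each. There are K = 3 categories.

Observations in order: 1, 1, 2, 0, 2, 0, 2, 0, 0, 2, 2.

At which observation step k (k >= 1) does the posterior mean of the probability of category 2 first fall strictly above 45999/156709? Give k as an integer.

obs 1: x=1 → posterior Dirichlet(9/2, 7/3, 7/5)
obs 2: x=1 → posterior Dirichlet(9/2, 10/3, 7/5)
obs 3: x=2 → posterior Dirichlet(9/2, 10/3, 12/5)
obs 4: x=0 → posterior Dirichlet(11/2, 10/3, 12/5)
obs 5: x=2 → posterior Dirichlet(11/2, 10/3, 17/5)
obs 6: x=0 → posterior Dirichlet(13/2, 10/3, 17/5)
obs 7: x=2 → posterior Dirichlet(13/2, 10/3, 22/5)
obs 8: x=0 → posterior Dirichlet(15/2, 10/3, 22/5)
obs 9: x=0 → posterior Dirichlet(17/2, 10/3, 22/5)
obs 10: x=2 → posterior Dirichlet(17/2, 10/3, 27/5)
obs 11: x=2 → posterior Dirichlet(17/2, 10/3, 32/5)

k = 7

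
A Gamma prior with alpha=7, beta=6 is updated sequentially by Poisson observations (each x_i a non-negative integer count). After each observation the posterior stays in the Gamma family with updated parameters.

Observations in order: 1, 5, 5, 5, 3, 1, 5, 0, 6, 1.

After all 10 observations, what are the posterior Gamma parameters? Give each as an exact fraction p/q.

obs 1: x=1 → posterior Gamma(8, 7)
obs 2: x=5 → posterior Gamma(13, 8)
obs 3: x=5 → posterior Gamma(18, 9)
obs 4: x=5 → posterior Gamma(23, 10)
obs 5: x=3 → posterior Gamma(26, 11)
obs 6: x=1 → posterior Gamma(27, 12)
obs 7: x=5 → posterior Gamma(32, 13)
obs 8: x=0 → posterior Gamma(32, 14)
obs 9: x=6 → posterior Gamma(38, 15)
obs 10: x=1 → posterior Gamma(39, 16)

alpha=39, beta=16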